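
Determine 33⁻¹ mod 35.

Run the extended Euclidean algorithm:
35 = 1×33 + 2
33 = 16×2 + 1
2 = 2×1 + 0
gcd(33, 35) = 1, so the inverse exists.
Bézout: 1 = −16×35 + 17×33.
So 33⁻¹ ≡ 17 (mod 35).

17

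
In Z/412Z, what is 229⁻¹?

9

Run the extended Euclidean algorithm:
412 = 1·229 + 183
229 = 1·183 + 46
183 = 3·46 + 45
46 = 1·45 + 1
45 = 45·1 + 0
gcd(229, 412) = 1, so the inverse exists.
Back-substitute for 1:
1 = 1·46 − 1·45
  = −1·183 + 4·46
  = 4·229 − 5·183
  = −5·412 + 9·229
So 229⁻¹ ≡ 9 (mod 412).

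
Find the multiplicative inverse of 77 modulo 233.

115

233 = 3·77 + 2
77 = 38·2 + 1
2 = 2·1 + 0
gcd(77, 233) = 1, so the inverse exists.
Bézout: 1 = −38·233 + 115·77.
So 77⁻¹ ≡ 115 (mod 233).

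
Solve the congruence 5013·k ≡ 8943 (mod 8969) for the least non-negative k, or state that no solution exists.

4022

gcd(5013, 8969) = 1, so a unique solution mod 8969 exists.
5013⁻¹ ≡ 2605 (mod 8969).
k ≡ 2605·8943 ≡ 4022 (mod 8969).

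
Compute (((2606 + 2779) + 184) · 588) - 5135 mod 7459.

2395

2606 + 2779 = 5385
5385 + 184 = 5569
5569 · 588 = 3274572 ≡ 71 (mod 7459)
71 - 5135 = -5064 ≡ 2395 (mod 7459)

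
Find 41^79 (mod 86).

47

41^1 ≡ 41 (mod 86)
41^2 ≡ 41^2 = 1681 ≡ 47 (mod 86)
41^4 ≡ 47^2 = 2209 ≡ 59 (mod 86)
41^8 ≡ 59^2 = 3481 ≡ 41 (mod 86)
41^16 ≡ 41^2 = 1681 ≡ 47 (mod 86)
41^32 ≡ 47^2 = 2209 ≡ 59 (mod 86)
41^64 ≡ 59^2 = 3481 ≡ 41 (mod 86)
41^79 = 41^64 * 41^8 * 41^4 * 41^2 * 41^1 ≡ 41 * 41 * 59 * 47 * 41 (mod 86).
Accumulate the product:
41 * 41 = 1681 ≡ 47
47 * 59 = 2773 ≡ 21
21 * 47 = 987 ≡ 41
41 * 41 = 1681 ≡ 47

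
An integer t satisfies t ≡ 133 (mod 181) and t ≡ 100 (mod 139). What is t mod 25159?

181⁻¹ mod 139: 181*96 ≡ 1 (mod 139), so 181⁻¹ ≡ 96.
t = 133 + 181*((100 − 133)*96 mod 139) = 133 + 181*29 = 5382.

5382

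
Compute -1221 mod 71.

-1221 = -18*71 + 57, so -1221 ≡ 57 (mod 71).

57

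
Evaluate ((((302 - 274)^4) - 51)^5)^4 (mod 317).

302 - 274 = 28
(28)^4 ≡ 310 (mod 317)
310 - 51 = 259
(259)^5 ≡ 291 (mod 317)
(291)^4 ≡ 179 (mod 317)

179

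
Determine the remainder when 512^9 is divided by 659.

By square-and-multiply:
9 in binary is 1001, i.e. 9 = 8 + 1.
512^1 ≡ 512 (mod 659)
512^2 ≡ 512^2 = 262144 ≡ 521 (mod 659)
512^4 ≡ 521^2 = 271441 ≡ 592 (mod 659)
512^8 ≡ 592^2 = 350464 ≡ 535 (mod 659)
512^9 = 512^8 · 512^1 ≡ 535 · 512 (mod 659).
535 · 512 = 273920 ≡ 435 (mod 659).

435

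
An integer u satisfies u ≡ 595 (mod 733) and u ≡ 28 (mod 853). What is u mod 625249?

733⁻¹ mod 853: 733*263 ≡ 1 (mod 853), so 733⁻¹ ≡ 263.
u = 595 + 733*((28 − 595)*263 mod 853) = 595 + 733*154 = 113477.

113477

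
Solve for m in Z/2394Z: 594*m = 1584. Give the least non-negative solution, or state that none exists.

gcd(594, 2394) = 18, and 18 | 1584, so solutions exist.
Divide through by 18: 33*m ≡ 88 mod 133.
33⁻¹ ≡ 129 (mod 133).
m ≡ 129*88 ≡ 47 (mod 133).
The smallest non-negative solution is m = 47.

47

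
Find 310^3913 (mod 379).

310^1 ≡ 310 (mod 379)
310^2 ≡ 310^2 = 96100 ≡ 213 (mod 379)
310^4 ≡ 213^2 = 45369 ≡ 268 (mod 379)
310^8 ≡ 268^2 = 71824 ≡ 193 (mod 379)
310^16 ≡ 193^2 = 37249 ≡ 107 (mod 379)
310^32 ≡ 107^2 = 11449 ≡ 79 (mod 379)
310^64 ≡ 79^2 = 6241 ≡ 177 (mod 379)
310^128 ≡ 177^2 = 31329 ≡ 251 (mod 379)
310^256 ≡ 251^2 = 63001 ≡ 87 (mod 379)
310^512 ≡ 87^2 = 7569 ≡ 368 (mod 379)
310^1024 ≡ 368^2 = 135424 ≡ 121 (mod 379)
310^2048 ≡ 121^2 = 14641 ≡ 239 (mod 379)
310^3913 = 310^2048 · 310^1024 · 310^512 · 310^256 · 310^64 · 310^8 · 310^1 ≡ 239 · 121 · 368 · 87 · 177 · 193 · 310 (mod 379).
Accumulate the product:
239 · 121 = 28919 ≡ 115
115 · 368 = 42320 ≡ 251
251 · 87 = 21837 ≡ 234
234 · 177 = 41418 ≡ 107
107 · 193 = 20651 ≡ 185
185 · 310 = 57350 ≡ 121

121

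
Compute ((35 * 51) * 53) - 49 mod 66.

35 * 51 = 1785 ≡ 3 (mod 66)
3 * 53 = 159 ≡ 27 (mod 66)
27 - 49 = -22 ≡ 44 (mod 66)

44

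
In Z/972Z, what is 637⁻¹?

589

Apply the Euclidean algorithm and back-substitute:
972 = 1·637 + 335
637 = 1·335 + 302
335 = 1·302 + 33
302 = 9·33 + 5
33 = 6·5 + 3
5 = 1·3 + 2
3 = 1·2 + 1
2 = 2·1 + 0
gcd(637, 972) = 1, so the inverse exists.
Bézout: 1 = 251·972 − 383·637.
So 637⁻¹ ≡ −383 ≡ 589 (mod 972).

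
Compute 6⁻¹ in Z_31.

26

Apply the Euclidean algorithm and back-substitute:
31 = 5×6 + 1
6 = 6×1 + 0
gcd(6, 31) = 1, so the inverse exists.
Bézout: 1 = 1×31 − 5×6.
So 6⁻¹ ≡ −5 ≡ 26 (mod 31).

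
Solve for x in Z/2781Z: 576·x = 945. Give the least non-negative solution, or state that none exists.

gcd(576, 2781) = 9, and 9 | 945, so solutions exist.
Divide through by 9: 64·x = 105 (mod 309).
64⁻¹ ≡ 169 (mod 309).
x ≡ 169·105 ≡ 132 (mod 309).
The smallest non-negative solution is x = 132.

132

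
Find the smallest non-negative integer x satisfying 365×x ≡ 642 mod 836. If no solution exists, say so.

gcd(365, 836) = 1, so a unique solution mod 836 exists.
365⁻¹ ≡ 765 (mod 836).
x ≡ 765×642 ≡ 398 (mod 836).

398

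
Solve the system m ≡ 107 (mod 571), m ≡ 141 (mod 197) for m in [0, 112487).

10385

571⁻¹ mod 197: 571*128 ≡ 1 (mod 197), so 571⁻¹ ≡ 128.
m = 107 + 571*((141 − 107)*128 mod 197) = 107 + 571*18 = 10385.
Check: 10385 mod 571 = 107, 10385 mod 197 = 141. ✓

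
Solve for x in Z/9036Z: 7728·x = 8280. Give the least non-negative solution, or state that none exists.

270

gcd(7728, 9036) = 12, and 12 | 8280, so solutions exist.
Divide through by 12: 644·x mod 753 = 690.
644⁻¹ ≡ 677 (mod 753).
x ≡ 677·690 ≡ 270 (mod 753).
The smallest non-negative solution is x = 270.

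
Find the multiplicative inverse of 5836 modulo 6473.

4085

Run the extended Euclidean algorithm:
6473 = 1*5836 + 637
5836 = 9*637 + 103
637 = 6*103 + 19
103 = 5*19 + 8
19 = 2*8 + 3
8 = 2*3 + 2
3 = 1*2 + 1
2 = 2*1 + 0
gcd(5836, 6473) = 1, so the inverse exists.
Back-substitute for 1:
1 = 1*3 − 1*2
  = −1*8 + 3*3
  = 3*19 − 7*8
  = −7*103 + 38*19
  = 38*637 − 235*103
  = −235*5836 + 2153*637
  = 2153*6473 − 2388*5836
So 5836⁻¹ ≡ −2388 ≡ 4085 (mod 6473).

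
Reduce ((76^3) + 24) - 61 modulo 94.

(76)^3 ≡ 90 (mod 94)
90 + 24 = 114 ≡ 20 (mod 94)
20 - 61 = -41 ≡ 53 (mod 94)

53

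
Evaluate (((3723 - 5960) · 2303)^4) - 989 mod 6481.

3723 - 5960 = -2237 ≡ 4244 (mod 6481)
4244 · 2303 = 9773932 ≡ 584 (mod 6481)
(584)^4 ≡ 2373 (mod 6481)
2373 - 989 = 1384

1384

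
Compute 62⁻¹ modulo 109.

Run the extended Euclidean algorithm:
109 = 1·62 + 47
62 = 1·47 + 15
47 = 3·15 + 2
15 = 7·2 + 1
2 = 2·1 + 0
gcd(62, 109) = 1, so the inverse exists.
Back-substitute for 1:
1 = 1·15 − 7·2
  = −7·47 + 22·15
  = 22·62 − 29·47
  = −29·109 + 51·62
So 62⁻¹ ≡ 51 (mod 109).

51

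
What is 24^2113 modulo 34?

24^1 ≡ 24 (mod 34)
24^2 ≡ 24^2 = 576 ≡ 32 (mod 34)
24^4 ≡ 32^2 = 1024 ≡ 4 (mod 34)
24^8 ≡ 4^2 = 16 (mod 34)
24^16 ≡ 16^2 = 256 ≡ 18 (mod 34)
24^32 ≡ 18^2 = 324 ≡ 18 (mod 34)
24^64 ≡ 18^2 = 324 ≡ 18 (mod 34)
24^128 ≡ 18^2 = 324 ≡ 18 (mod 34)
24^256 ≡ 18^2 = 324 ≡ 18 (mod 34)
24^512 ≡ 18^2 = 324 ≡ 18 (mod 34)
24^1024 ≡ 18^2 = 324 ≡ 18 (mod 34)
24^2048 ≡ 18^2 = 324 ≡ 18 (mod 34)
24^2113 = 24^2048 * 24^64 * 24^1 ≡ 18 * 18 * 24 (mod 34).
Accumulate the product:
18 * 18 = 324 ≡ 18
18 * 24 = 432 ≡ 24

24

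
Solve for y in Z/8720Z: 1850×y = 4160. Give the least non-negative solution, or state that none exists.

gcd(1850, 8720) = 10, and 10 | 4160, so solutions exist.
Divide through by 10: 185×y = 416 (mod 872).
185⁻¹ ≡ 33 (mod 872).
y ≡ 33×416 ≡ 648 (mod 872).
The smallest non-negative solution is y = 648.

648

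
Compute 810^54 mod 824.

By square-and-multiply:
54 in binary is 110110, i.e. 54 = 32 + 16 + 4 + 2.
810^1 ≡ 810 (mod 824)
810^2 ≡ 810^2 = 656100 ≡ 196 (mod 824)
810^4 ≡ 196^2 = 38416 ≡ 512 (mod 824)
810^8 ≡ 512^2 = 262144 ≡ 112 (mod 824)
810^16 ≡ 112^2 = 12544 ≡ 184 (mod 824)
810^32 ≡ 184^2 = 33856 ≡ 72 (mod 824)
810^54 = 810^32 * 810^16 * 810^4 * 810^2 ≡ 72 * 184 * 512 * 196 (mod 824).
Accumulate the product:
72 * 184 = 13248 ≡ 64
64 * 512 = 32768 ≡ 632
632 * 196 = 123872 ≡ 272

272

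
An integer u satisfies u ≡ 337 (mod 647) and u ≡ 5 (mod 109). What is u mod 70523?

41098

647⁻¹ mod 109: 647·31 ≡ 1 (mod 109), so 647⁻¹ ≡ 31.
u = 337 + 647·((5 − 337)·31 mod 109) = 337 + 647·63 = 41098.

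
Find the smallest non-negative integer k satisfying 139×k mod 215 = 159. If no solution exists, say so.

46

gcd(139, 215) = 1, so a unique solution mod 215 exists.
139⁻¹ ≡ 99 (mod 215).
k ≡ 99×159 ≡ 46 (mod 215).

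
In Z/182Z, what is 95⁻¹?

23

182 = 1·95 + 87
95 = 1·87 + 8
87 = 10·8 + 7
8 = 1·7 + 1
7 = 7·1 + 0
gcd(95, 182) = 1, so the inverse exists.
Back-substitute for 1:
1 = 1·8 − 1·7
  = −1·87 + 11·8
  = 11·95 − 12·87
  = −12·182 + 23·95
So 95⁻¹ ≡ 23 (mod 182).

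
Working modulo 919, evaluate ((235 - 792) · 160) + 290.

235 - 792 = -557 ≡ 362 (mod 919)
362 · 160 = 57920 ≡ 23 (mod 919)
23 + 290 = 313

313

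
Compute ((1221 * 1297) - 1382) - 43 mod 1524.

300

1221 * 1297 = 1583637 ≡ 201 (mod 1524)
201 - 1382 = -1181 ≡ 343 (mod 1524)
343 - 43 = 300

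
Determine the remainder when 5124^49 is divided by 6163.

2047

Compute successive squares:
5124^1 ≡ 5124 (mod 6163)
5124^2 ≡ 5124^2 = 26255376 ≡ 996 (mod 6163)
5124^4 ≡ 996^2 = 992016 ≡ 5936 (mod 6163)
5124^8 ≡ 5936^2 = 35236096 ≡ 2225 (mod 6163)
5124^16 ≡ 2225^2 = 4950625 ≡ 1736 (mod 6163)
5124^32 ≡ 1736^2 = 3013696 ≡ 6152 (mod 6163)
5124^49 = 5124^32 · 5124^16 · 5124^1 ≡ 6152 · 1736 · 5124 (mod 6163).
Accumulate the product:
6152 · 1736 = 10679872 ≡ 5556
5556 · 5124 = 28468944 ≡ 2047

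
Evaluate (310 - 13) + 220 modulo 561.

517

310 - 13 = 297
297 + 220 = 517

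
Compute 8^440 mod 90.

46

By square-and-multiply:
440 in binary is 110111000, i.e. 440 = 256 + 128 + 32 + 16 + 8.
8^1 ≡ 8 (mod 90)
8^2 ≡ 8^2 = 64 (mod 90)
8^4 ≡ 64^2 = 4096 ≡ 46 (mod 90)
8^8 ≡ 46^2 = 2116 ≡ 46 (mod 90)
8^16 ≡ 46^2 = 2116 ≡ 46 (mod 90)
8^32 ≡ 46^2 = 2116 ≡ 46 (mod 90)
8^64 ≡ 46^2 = 2116 ≡ 46 (mod 90)
8^128 ≡ 46^2 = 2116 ≡ 46 (mod 90)
8^256 ≡ 46^2 = 2116 ≡ 46 (mod 90)
8^440 = 8^256 * 8^128 * 8^32 * 8^16 * 8^8 ≡ 46 * 46 * 46 * 46 * 46 (mod 90).
Accumulate the product:
46 * 46 = 2116 ≡ 46
46 * 46 = 2116 ≡ 46
46 * 46 = 2116 ≡ 46
46 * 46 = 2116 ≡ 46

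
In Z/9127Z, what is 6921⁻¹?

Apply the Euclidean algorithm and back-substitute:
9127 = 1*6921 + 2206
6921 = 3*2206 + 303
2206 = 7*303 + 85
303 = 3*85 + 48
85 = 1*48 + 37
48 = 1*37 + 11
37 = 3*11 + 4
11 = 2*4 + 3
4 = 1*3 + 1
3 = 3*1 + 0
gcd(6921, 9127) = 1, so the inverse exists.
Bézout: 1 = 1873*9127 − 2470*6921.
So 6921⁻¹ ≡ −2470 ≡ 6657 (mod 9127).

6657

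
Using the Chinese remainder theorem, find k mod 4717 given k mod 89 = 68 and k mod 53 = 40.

1047

89⁻¹ mod 53: 89·28 ≡ 1 (mod 53), so 89⁻¹ ≡ 28.
k = 68 + 89·((40 − 68)·28 mod 53) = 68 + 89·11 = 1047.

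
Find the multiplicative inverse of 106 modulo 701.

Run the extended Euclidean algorithm:
701 = 6×106 + 65
106 = 1×65 + 41
65 = 1×41 + 24
41 = 1×24 + 17
24 = 1×17 + 7
17 = 2×7 + 3
7 = 2×3 + 1
3 = 3×1 + 0
gcd(106, 701) = 1, so the inverse exists.
Back-substitute for 1:
1 = 1×7 − 2×3
  = −2×17 + 5×7
  = 5×24 − 7×17
  = −7×41 + 12×24
  = 12×65 − 19×41
  = −19×106 + 31×65
  = 31×701 − 205×106
So 106⁻¹ ≡ −205 ≡ 496 (mod 701).

496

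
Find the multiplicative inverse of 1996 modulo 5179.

Apply the Euclidean algorithm and back-substitute:
5179 = 2*1996 + 1187
1996 = 1*1187 + 809
1187 = 1*809 + 378
809 = 2*378 + 53
378 = 7*53 + 7
53 = 7*7 + 4
7 = 1*4 + 3
4 = 1*3 + 1
3 = 3*1 + 0
gcd(1996, 5179) = 1, so the inverse exists.
Back-substitute for 1:
1 = 1*4 − 1*3
  = −1*7 + 2*4
  = 2*53 − 15*7
  = −15*378 + 107*53
  = 107*809 − 229*378
  = −229*1187 + 336*809
  = 336*1996 − 565*1187
  = −565*5179 + 1466*1996
So 1996⁻¹ ≡ 1466 (mod 5179).

1466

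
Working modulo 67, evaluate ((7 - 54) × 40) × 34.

7 - 54 = -47 ≡ 20 (mod 67)
20 × 40 = 800 ≡ 63 (mod 67)
63 × 34 = 2142 ≡ 65 (mod 67)

65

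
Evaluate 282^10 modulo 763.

By square-and-multiply:
10 in binary is 1010, i.e. 10 = 8 + 2.
282^1 ≡ 282 (mod 763)
282^2 ≡ 282^2 = 79524 ≡ 172 (mod 763)
282^4 ≡ 172^2 = 29584 ≡ 590 (mod 763)
282^8 ≡ 590^2 = 348100 ≡ 172 (mod 763)
282^10 = 282^8 × 282^2 ≡ 172 × 172 (mod 763).
172 × 172 = 29584 ≡ 590 (mod 763).

590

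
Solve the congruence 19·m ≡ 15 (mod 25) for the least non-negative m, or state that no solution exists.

gcd(19, 25) = 1, so a unique solution mod 25 exists.
19⁻¹ ≡ 4 (mod 25).
m ≡ 4·15 ≡ 10 (mod 25).

10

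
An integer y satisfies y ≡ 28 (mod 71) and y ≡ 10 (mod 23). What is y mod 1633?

71⁻¹ mod 23: 71·12 ≡ 1 (mod 23), so 71⁻¹ ≡ 12.
y = 28 + 71·((10 − 28)·12 mod 23) = 28 + 71·14 = 1022.

1022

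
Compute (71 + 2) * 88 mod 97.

71 + 2 = 73
73 * 88 = 6424 ≡ 22 (mod 97)

22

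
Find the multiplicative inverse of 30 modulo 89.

3

Apply the Euclidean algorithm and back-substitute:
89 = 2·30 + 29
30 = 1·29 + 1
29 = 29·1 + 0
gcd(30, 89) = 1, so the inverse exists.
Bézout: 1 = −1·89 + 3·30.
So 30⁻¹ ≡ 3 (mod 89).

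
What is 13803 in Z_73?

13803 = 189×73 + 6, so 13803 ≡ 6 (mod 73).

6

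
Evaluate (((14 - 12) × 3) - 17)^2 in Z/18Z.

13

14 - 12 = 2
2 × 3 = 6
6 - 17 = -11 ≡ 7 (mod 18)
(7)^2 ≡ 13 (mod 18)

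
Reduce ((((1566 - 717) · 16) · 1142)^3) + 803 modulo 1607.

1566 - 717 = 849
849 · 16 = 13584 ≡ 728 (mod 1607)
728 · 1142 = 831376 ≡ 557 (mod 1607)
(557)^3 ≡ 1555 (mod 1607)
1555 + 803 = 2358 ≡ 751 (mod 1607)

751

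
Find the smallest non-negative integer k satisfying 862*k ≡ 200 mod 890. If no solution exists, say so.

gcd(862, 890) = 2, and 2 | 200, so solutions exist.
Divide through by 2: 431*k mod 445 = 100.
431⁻¹ ≡ 286 (mod 445).
k ≡ 286*100 ≡ 120 (mod 445).
The smallest non-negative solution is k = 120.

120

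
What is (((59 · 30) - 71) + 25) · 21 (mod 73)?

69

59 · 30 = 1770 ≡ 18 (mod 73)
18 - 71 = -53 ≡ 20 (mod 73)
20 + 25 = 45
45 · 21 = 945 ≡ 69 (mod 73)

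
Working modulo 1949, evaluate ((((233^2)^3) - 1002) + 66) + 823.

1570

(233)^2 ≡ 1666 (mod 1949)
(1666)^3 ≡ 1683 (mod 1949)
1683 - 1002 = 681
681 + 66 = 747
747 + 823 = 1570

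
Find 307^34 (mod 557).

515

34 in binary is 100010, i.e. 34 = 32 + 2.
307^1 ≡ 307 (mod 557)
307^2 ≡ 307^2 = 94249 ≡ 116 (mod 557)
307^4 ≡ 116^2 = 13456 ≡ 88 (mod 557)
307^8 ≡ 88^2 = 7744 ≡ 503 (mod 557)
307^16 ≡ 503^2 = 253009 ≡ 131 (mod 557)
307^32 ≡ 131^2 = 17161 ≡ 451 (mod 557)
307^34 = 307^32 × 307^2 ≡ 451 × 116 (mod 557).
451 × 116 = 52316 ≡ 515 (mod 557).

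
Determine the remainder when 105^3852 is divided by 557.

3852 in binary is 111100001100, i.e. 3852 = 2048 + 1024 + 512 + 256 + 8 + 4.
105^1 ≡ 105 (mod 557)
105^2 ≡ 105^2 = 11025 ≡ 442 (mod 557)
105^4 ≡ 442^2 = 195364 ≡ 414 (mod 557)
105^8 ≡ 414^2 = 171396 ≡ 397 (mod 557)
105^16 ≡ 397^2 = 157609 ≡ 535 (mod 557)
105^32 ≡ 535^2 = 286225 ≡ 484 (mod 557)
105^64 ≡ 484^2 = 234256 ≡ 316 (mod 557)
105^128 ≡ 316^2 = 99856 ≡ 153 (mod 557)
105^256 ≡ 153^2 = 23409 ≡ 15 (mod 557)
105^512 ≡ 15^2 = 225 (mod 557)
105^1024 ≡ 225^2 = 50625 ≡ 495 (mod 557)
105^2048 ≡ 495^2 = 245025 ≡ 502 (mod 557)
105^3852 = 105^2048 · 105^1024 · 105^512 · 105^256 · 105^8 · 105^4 ≡ 502 · 495 · 225 · 15 · 397 · 414 (mod 557).
Accumulate the product:
502 · 495 = 248490 ≡ 68
68 · 225 = 15300 ≡ 261
261 · 15 = 3915 ≡ 16
16 · 397 = 6352 ≡ 225
225 · 414 = 93150 ≡ 131

131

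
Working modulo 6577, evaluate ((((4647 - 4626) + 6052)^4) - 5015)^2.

4647 - 4626 = 21
21 + 6052 = 6073
(6073)^4 ≡ 2789 (mod 6577)
2789 - 5015 = -2226 ≡ 4351 (mod 6577)
(4351)^2 ≡ 2595 (mod 6577)

2595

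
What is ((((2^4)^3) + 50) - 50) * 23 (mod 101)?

(2)^4 ≡ 16 (mod 101)
(16)^3 ≡ 56 (mod 101)
56 + 50 = 106 ≡ 5 (mod 101)
5 - 50 = -45 ≡ 56 (mod 101)
56 * 23 = 1288 ≡ 76 (mod 101)

76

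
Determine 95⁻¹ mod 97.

48

Run the extended Euclidean algorithm:
97 = 1×95 + 2
95 = 47×2 + 1
2 = 2×1 + 0
gcd(95, 97) = 1, so the inverse exists.
Back-substitute for 1:
1 = 1×95 − 47×2
  = −47×97 + 48×95
So 95⁻¹ ≡ 48 (mod 97).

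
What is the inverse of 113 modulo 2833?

351

Run the extended Euclidean algorithm:
2833 = 25×113 + 8
113 = 14×8 + 1
8 = 8×1 + 0
gcd(113, 2833) = 1, so the inverse exists.
Bézout: 1 = −14×2833 + 351×113.
So 113⁻¹ ≡ 351 (mod 2833).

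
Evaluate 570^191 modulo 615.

570

By square-and-multiply:
191 in binary is 10111111, i.e. 191 = 128 + 32 + 16 + 8 + 4 + 2 + 1.
570^1 ≡ 570 (mod 615)
570^2 ≡ 570^2 = 324900 ≡ 180 (mod 615)
570^4 ≡ 180^2 = 32400 ≡ 420 (mod 615)
570^8 ≡ 420^2 = 176400 ≡ 510 (mod 615)
570^16 ≡ 510^2 = 260100 ≡ 570 (mod 615)
570^32 ≡ 570^2 = 324900 ≡ 180 (mod 615)
570^64 ≡ 180^2 = 32400 ≡ 420 (mod 615)
570^128 ≡ 420^2 = 176400 ≡ 510 (mod 615)
570^191 = 570^128 · 570^32 · 570^16 · 570^8 · 570^4 · 570^2 · 570^1 ≡ 510 · 180 · 570 · 510 · 420 · 180 · 570 (mod 615).
Accumulate the product:
510 · 180 = 91800 ≡ 165
165 · 570 = 94050 ≡ 570
570 · 510 = 290700 ≡ 420
420 · 420 = 176400 ≡ 510
510 · 180 = 91800 ≡ 165
165 · 570 = 94050 ≡ 570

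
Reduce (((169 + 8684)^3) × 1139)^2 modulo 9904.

169 + 8684 = 8853
(8853)^3 ≡ 1325 (mod 9904)
1325 × 1139 = 1509175 ≡ 3767 (mod 9904)
(3767)^2 ≡ 7761 (mod 9904)

7761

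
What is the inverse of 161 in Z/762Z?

71

762 = 4·161 + 118
161 = 1·118 + 43
118 = 2·43 + 32
43 = 1·32 + 11
32 = 2·11 + 10
11 = 1·10 + 1
10 = 10·1 + 0
gcd(161, 762) = 1, so the inverse exists.
Back-substitute for 1:
1 = 1·11 − 1·10
  = −1·32 + 3·11
  = 3·43 − 4·32
  = −4·118 + 11·43
  = 11·161 − 15·118
  = −15·762 + 71·161
So 161⁻¹ ≡ 71 (mod 762).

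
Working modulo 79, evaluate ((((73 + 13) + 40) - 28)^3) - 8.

73 + 13 = 86 ≡ 7 (mod 79)
7 + 40 = 47
47 - 28 = 19
(19)^3 ≡ 65 (mod 79)
65 - 8 = 57

57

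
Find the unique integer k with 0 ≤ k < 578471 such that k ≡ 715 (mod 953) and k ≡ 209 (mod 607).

370479

953⁻¹ mod 607: 953×100 ≡ 1 (mod 607), so 953⁻¹ ≡ 100.
k = 715 + 953×((209 − 715)×100 mod 607) = 715 + 953×388 = 370479.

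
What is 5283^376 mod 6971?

376 in binary is 101111000, i.e. 376 = 256 + 64 + 32 + 16 + 8.
5283^1 ≡ 5283 (mod 6971)
5283^2 ≡ 5283^2 = 27910089 ≡ 5176 (mod 6971)
5283^4 ≡ 5176^2 = 26790976 ≡ 1423 (mod 6971)
5283^8 ≡ 1423^2 = 2024929 ≡ 3339 (mod 6971)
5283^16 ≡ 3339^2 = 11148921 ≡ 2292 (mod 6971)
5283^32 ≡ 2292^2 = 5253264 ≡ 4101 (mod 6971)
5283^64 ≡ 4101^2 = 16818201 ≡ 4149 (mod 6971)
5283^128 ≡ 4149^2 = 17214201 ≡ 2802 (mod 6971)
5283^256 ≡ 2802^2 = 7851204 ≡ 1858 (mod 6971)
5283^376 = 5283^256 * 5283^64 * 5283^32 * 5283^16 * 5283^8 ≡ 1858 * 4149 * 4101 * 2292 * 3339 (mod 6971).
Accumulate the product:
1858 * 4149 = 7708842 ≡ 5887
5887 * 4101 = 24142587 ≡ 2014
2014 * 2292 = 4616088 ≡ 1286
1286 * 3339 = 4293954 ≡ 6789

6789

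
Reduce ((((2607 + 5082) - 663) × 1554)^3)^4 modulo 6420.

4956

2607 + 5082 = 7689 ≡ 1269 (mod 6420)
1269 - 663 = 606
606 × 1554 = 941724 ≡ 4404 (mod 6420)
(4404)^3 ≡ 4164 (mod 6420)
(4164)^4 ≡ 4956 (mod 6420)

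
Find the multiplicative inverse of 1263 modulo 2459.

By the extended Euclidean algorithm:
2459 = 1×1263 + 1196
1263 = 1×1196 + 67
1196 = 17×67 + 57
67 = 1×57 + 10
57 = 5×10 + 7
10 = 1×7 + 3
7 = 2×3 + 1
3 = 3×1 + 0
gcd(1263, 2459) = 1, so the inverse exists.
Back-substitute for 1:
1 = 1×7 − 2×3
  = −2×10 + 3×7
  = 3×57 − 17×10
  = −17×67 + 20×57
  = 20×1196 − 357×67
  = −357×1263 + 377×1196
  = 377×2459 − 734×1263
So 1263⁻¹ ≡ −734 ≡ 1725 (mod 2459).

1725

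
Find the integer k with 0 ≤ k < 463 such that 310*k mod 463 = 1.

348

By the extended Euclidean algorithm:
463 = 1*310 + 153
310 = 2*153 + 4
153 = 38*4 + 1
4 = 4*1 + 0
gcd(310, 463) = 1, so the inverse exists.
Bézout: 1 = 77*463 − 115*310.
So 310⁻¹ ≡ −115 ≡ 348 (mod 463).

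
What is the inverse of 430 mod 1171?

433

By the extended Euclidean algorithm:
1171 = 2·430 + 311
430 = 1·311 + 119
311 = 2·119 + 73
119 = 1·73 + 46
73 = 1·46 + 27
46 = 1·27 + 19
27 = 1·19 + 8
19 = 2·8 + 3
8 = 2·3 + 2
3 = 1·2 + 1
2 = 2·1 + 0
gcd(430, 1171) = 1, so the inverse exists.
Back-substitute for 1:
1 = 1·3 − 1·2
  = −1·8 + 3·3
  = 3·19 − 7·8
  = −7·27 + 10·19
  = 10·46 − 17·27
  = −17·73 + 27·46
  = 27·119 − 44·73
  = −44·311 + 115·119
  = 115·430 − 159·311
  = −159·1171 + 433·430
So 430⁻¹ ≡ 433 (mod 1171).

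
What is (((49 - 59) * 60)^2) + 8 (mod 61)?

47

49 - 59 = -10 ≡ 51 (mod 61)
51 * 60 = 3060 ≡ 10 (mod 61)
(10)^2 ≡ 39 (mod 61)
39 + 8 = 47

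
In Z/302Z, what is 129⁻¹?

199

Apply the Euclidean algorithm and back-substitute:
302 = 2·129 + 44
129 = 2·44 + 41
44 = 1·41 + 3
41 = 13·3 + 2
3 = 1·2 + 1
2 = 2·1 + 0
gcd(129, 302) = 1, so the inverse exists.
Back-substitute for 1:
1 = 1·3 − 1·2
  = −1·41 + 14·3
  = 14·44 − 15·41
  = −15·129 + 44·44
  = 44·302 − 103·129
So 129⁻¹ ≡ −103 ≡ 199 (mod 302).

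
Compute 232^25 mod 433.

175

Compute successive squares:
232^1 ≡ 232 (mod 433)
232^2 ≡ 232^2 = 53824 ≡ 132 (mod 433)
232^4 ≡ 132^2 = 17424 ≡ 104 (mod 433)
232^8 ≡ 104^2 = 10816 ≡ 424 (mod 433)
232^16 ≡ 424^2 = 179776 ≡ 81 (mod 433)
232^25 = 232^16 × 232^8 × 232^1 ≡ 81 × 424 × 232 (mod 433).
Accumulate the product:
81 × 424 = 34344 ≡ 137
137 × 232 = 31784 ≡ 175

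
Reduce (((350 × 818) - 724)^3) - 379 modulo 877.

407

350 × 818 = 286300 ≡ 398 (mod 877)
398 - 724 = -326 ≡ 551 (mod 877)
(551)^3 ≡ 786 (mod 877)
786 - 379 = 407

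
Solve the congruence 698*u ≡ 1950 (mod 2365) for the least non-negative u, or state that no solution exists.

1270

gcd(698, 2365) = 1, so a unique solution mod 2365 exists.
698⁻¹ ≡ 2077 (mod 2365).
u ≡ 2077*1950 ≡ 1270 (mod 2365).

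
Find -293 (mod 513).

-293 = -1*513 + 220, so -293 ≡ 220 (mod 513).

220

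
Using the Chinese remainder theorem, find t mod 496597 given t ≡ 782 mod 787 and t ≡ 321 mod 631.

491870

787⁻¹ mod 631: 787×360 ≡ 1 (mod 631), so 787⁻¹ ≡ 360.
t = 782 + 787×((321 − 782)×360 mod 631) = 782 + 787×624 = 491870.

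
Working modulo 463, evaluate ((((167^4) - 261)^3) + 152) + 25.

(167)^4 ≡ 306 (mod 463)
306 - 261 = 45
(45)^3 ≡ 377 (mod 463)
377 + 152 = 529 ≡ 66 (mod 463)
66 + 25 = 91

91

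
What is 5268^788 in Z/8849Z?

788 in binary is 1100010100, i.e. 788 = 512 + 256 + 16 + 4.
5268^1 ≡ 5268 (mod 8849)
5268^2 ≡ 5268^2 = 27751824 ≡ 1360 (mod 8849)
5268^4 ≡ 1360^2 = 1849600 ≡ 159 (mod 8849)
5268^8 ≡ 159^2 = 25281 ≡ 7583 (mod 8849)
5268^16 ≡ 7583^2 = 57501889 ≡ 1087 (mod 8849)
5268^32 ≡ 1087^2 = 1181569 ≡ 4652 (mod 8849)
5268^64 ≡ 4652^2 = 21641104 ≡ 5299 (mod 8849)
5268^128 ≡ 5299^2 = 28079401 ≡ 1524 (mod 8849)
5268^256 ≡ 1524^2 = 2322576 ≡ 4138 (mod 8849)
5268^512 ≡ 4138^2 = 17123044 ≡ 229 (mod 8849)
5268^788 = 5268^512 · 5268^256 · 5268^16 · 5268^4 ≡ 229 · 4138 · 1087 · 159 (mod 8849).
Accumulate the product:
229 · 4138 = 947602 ≡ 759
759 · 1087 = 825033 ≡ 2076
2076 · 159 = 330084 ≡ 2671

2671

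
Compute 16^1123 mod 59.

22

Using repeated squaring:
1123 in binary is 10001100011, i.e. 1123 = 1024 + 64 + 32 + 2 + 1.
16^1 ≡ 16 (mod 59)
16^2 ≡ 16^2 = 256 ≡ 20 (mod 59)
16^4 ≡ 20^2 = 400 ≡ 46 (mod 59)
16^8 ≡ 46^2 = 2116 ≡ 51 (mod 59)
16^16 ≡ 51^2 = 2601 ≡ 5 (mod 59)
16^32 ≡ 5^2 = 25 (mod 59)
16^64 ≡ 25^2 = 625 ≡ 35 (mod 59)
16^128 ≡ 35^2 = 1225 ≡ 45 (mod 59)
16^256 ≡ 45^2 = 2025 ≡ 19 (mod 59)
16^512 ≡ 19^2 = 361 ≡ 7 (mod 59)
16^1024 ≡ 7^2 = 49 (mod 59)
16^1123 = 16^1024 × 16^64 × 16^32 × 16^2 × 16^1 ≡ 49 × 35 × 25 × 20 × 16 (mod 59).
Accumulate the product:
49 × 35 = 1715 ≡ 4
4 × 25 = 100 ≡ 41
41 × 20 = 820 ≡ 53
53 × 16 = 848 ≡ 22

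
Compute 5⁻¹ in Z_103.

62

103 = 20·5 + 3
5 = 1·3 + 2
3 = 1·2 + 1
2 = 2·1 + 0
gcd(5, 103) = 1, so the inverse exists.
Bézout: 1 = 2·103 − 41·5.
So 5⁻¹ ≡ −41 ≡ 62 (mod 103).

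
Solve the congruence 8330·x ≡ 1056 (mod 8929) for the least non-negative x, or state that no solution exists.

gcd(8330, 8929) = 1, so a unique solution mod 8929 exists.
8330⁻¹ ≡ 3667 (mod 8929).
x ≡ 3667·1056 ≡ 6095 (mod 8929).

6095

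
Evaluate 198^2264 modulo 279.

Compute successive squares:
2264 in binary is 100011011000, i.e. 2264 = 2048 + 128 + 64 + 16 + 8.
198^1 ≡ 198 (mod 279)
198^2 ≡ 198^2 = 39204 ≡ 144 (mod 279)
198^4 ≡ 144^2 = 20736 ≡ 90 (mod 279)
198^8 ≡ 90^2 = 8100 ≡ 9 (mod 279)
198^16 ≡ 9^2 = 81 (mod 279)
198^32 ≡ 81^2 = 6561 ≡ 144 (mod 279)
198^64 ≡ 144^2 = 20736 ≡ 90 (mod 279)
198^128 ≡ 90^2 = 8100 ≡ 9 (mod 279)
198^256 ≡ 9^2 = 81 (mod 279)
198^512 ≡ 81^2 = 6561 ≡ 144 (mod 279)
198^1024 ≡ 144^2 = 20736 ≡ 90 (mod 279)
198^2048 ≡ 90^2 = 8100 ≡ 9 (mod 279)
198^2264 = 198^2048 × 198^128 × 198^64 × 198^16 × 198^8 ≡ 9 × 9 × 90 × 81 × 9 (mod 279).
Accumulate the product:
9 × 9 = 81
81 × 90 = 7290 ≡ 36
36 × 81 = 2916 ≡ 126
126 × 9 = 1134 ≡ 18

18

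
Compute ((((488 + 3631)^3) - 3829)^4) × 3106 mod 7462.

1622

488 + 3631 = 4119
(4119)^3 ≡ 2267 (mod 7462)
2267 - 3829 = -1562 ≡ 5900 (mod 7462)
(5900)^4 ≡ 666 (mod 7462)
666 × 3106 = 2068596 ≡ 1622 (mod 7462)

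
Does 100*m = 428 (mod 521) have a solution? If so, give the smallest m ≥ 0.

171

gcd(100, 521) = 1, so a unique solution mod 521 exists.
100⁻¹ ≡ 99 (mod 521).
m ≡ 99*428 ≡ 171 (mod 521).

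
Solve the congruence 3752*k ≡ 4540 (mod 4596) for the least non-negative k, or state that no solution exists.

gcd(3752, 4596) = 4, and 4 | 4540, so solutions exist.
Divide through by 4: 938*k ≡ 1135 (mod 1149).
938⁻¹ ≡ 599 (mod 1149).
k ≡ 599*1135 ≡ 806 (mod 1149).
The smallest non-negative solution is k = 806.

806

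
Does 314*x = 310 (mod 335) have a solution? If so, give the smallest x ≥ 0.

65

gcd(314, 335) = 1, so a unique solution mod 335 exists.
314⁻¹ ≡ 319 (mod 335).
x ≡ 319*310 ≡ 65 (mod 335).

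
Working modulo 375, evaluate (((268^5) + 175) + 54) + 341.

13

(268)^5 ≡ 193 (mod 375)
193 + 175 = 368
368 + 54 = 422 ≡ 47 (mod 375)
47 + 341 = 388 ≡ 13 (mod 375)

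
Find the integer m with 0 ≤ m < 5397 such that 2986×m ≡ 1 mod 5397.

2431

Run the extended Euclidean algorithm:
5397 = 1·2986 + 2411
2986 = 1·2411 + 575
2411 = 4·575 + 111
575 = 5·111 + 20
111 = 5·20 + 11
20 = 1·11 + 9
11 = 1·9 + 2
9 = 4·2 + 1
2 = 2·1 + 0
gcd(2986, 5397) = 1, so the inverse exists.
Bézout: 1 = −1345·5397 + 2431·2986.
So 2986⁻¹ ≡ 2431 (mod 5397).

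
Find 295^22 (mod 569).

309

Compute successive squares:
22 in binary is 10110, i.e. 22 = 16 + 4 + 2.
295^1 ≡ 295 (mod 569)
295^2 ≡ 295^2 = 87025 ≡ 537 (mod 569)
295^4 ≡ 537^2 = 288369 ≡ 455 (mod 569)
295^8 ≡ 455^2 = 207025 ≡ 478 (mod 569)
295^16 ≡ 478^2 = 228484 ≡ 315 (mod 569)
295^22 = 295^16 * 295^4 * 295^2 ≡ 315 * 455 * 537 (mod 569).
Accumulate the product:
315 * 455 = 143325 ≡ 506
506 * 537 = 271722 ≡ 309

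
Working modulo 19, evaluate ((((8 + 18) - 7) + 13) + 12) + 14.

1

8 + 18 = 26 ≡ 7 (mod 19)
7 - 7 = 0
0 + 13 = 13
13 + 12 = 25 ≡ 6 (mod 19)
6 + 14 = 20 ≡ 1 (mod 19)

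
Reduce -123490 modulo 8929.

-123490 = -14·8929 + 1516, so -123490 ≡ 1516 (mod 8929).

1516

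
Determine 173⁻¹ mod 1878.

By the extended Euclidean algorithm:
1878 = 10×173 + 148
173 = 1×148 + 25
148 = 5×25 + 23
25 = 1×23 + 2
23 = 11×2 + 1
2 = 2×1 + 0
gcd(173, 1878) = 1, so the inverse exists.
Back-substitute for 1:
1 = 1×23 − 11×2
  = −11×25 + 12×23
  = 12×148 − 71×25
  = −71×173 + 83×148
  = 83×1878 − 901×173
So 173⁻¹ ≡ −901 ≡ 977 (mod 1878).

977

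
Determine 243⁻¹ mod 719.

719 = 2×243 + 233
243 = 1×233 + 10
233 = 23×10 + 3
10 = 3×3 + 1
3 = 3×1 + 0
gcd(243, 719) = 1, so the inverse exists.
Back-substitute for 1:
1 = 1×10 − 3×3
  = −3×233 + 70×10
  = 70×243 − 73×233
  = −73×719 + 216×243
So 243⁻¹ ≡ 216 (mod 719).

216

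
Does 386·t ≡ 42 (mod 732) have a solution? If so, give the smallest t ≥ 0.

57

gcd(386, 732) = 2, and 2 | 42, so solutions exist.
Divide through by 2: 193·t mod 366 = 21.
193⁻¹ ≡ 55 (mod 366).
t ≡ 55·21 ≡ 57 (mod 366).
The smallest non-negative solution is t = 57.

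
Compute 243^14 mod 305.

Compute successive squares:
14 in binary is 1110, i.e. 14 = 8 + 4 + 2.
243^1 ≡ 243 (mod 305)
243^2 ≡ 243^2 = 59049 ≡ 184 (mod 305)
243^4 ≡ 184^2 = 33856 ≡ 1 (mod 305)
243^8 ≡ 1^2 = 1 (mod 305)
243^14 = 243^8 · 243^4 · 243^2 ≡ 1 · 1 · 184 (mod 305).
Accumulate the product:
1 · 1 = 1
1 · 184 = 184

184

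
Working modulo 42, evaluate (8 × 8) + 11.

33

8 × 8 = 64 ≡ 22 (mod 42)
22 + 11 = 33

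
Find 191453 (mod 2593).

2164

191453 = 73·2593 + 2164, so 191453 ≡ 2164 (mod 2593).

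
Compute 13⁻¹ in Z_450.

Apply the Euclidean algorithm and back-substitute:
450 = 34×13 + 8
13 = 1×8 + 5
8 = 1×5 + 3
5 = 1×3 + 2
3 = 1×2 + 1
2 = 2×1 + 0
gcd(13, 450) = 1, so the inverse exists.
Bézout: 1 = 5×450 − 173×13.
So 13⁻¹ ≡ −173 ≡ 277 (mod 450).

277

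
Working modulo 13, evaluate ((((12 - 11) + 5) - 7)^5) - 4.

8

12 - 11 = 1
1 + 5 = 6
6 - 7 = -1 ≡ 12 (mod 13)
(12)^5 ≡ 12 (mod 13)
12 - 4 = 8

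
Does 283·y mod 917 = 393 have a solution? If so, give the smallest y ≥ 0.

gcd(283, 917) = 1, so a unique solution mod 917 exists.
283⁻¹ ≡ 418 (mod 917).
y ≡ 418·393 ≡ 131 (mod 917).

131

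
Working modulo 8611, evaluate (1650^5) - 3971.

5157

(1650)^5 ≡ 517 (mod 8611)
517 - 3971 = -3454 ≡ 5157 (mod 8611)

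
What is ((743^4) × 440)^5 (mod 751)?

719

(743)^4 ≡ 341 (mod 751)
341 × 440 = 150040 ≡ 591 (mod 751)
(591)^5 ≡ 719 (mod 751)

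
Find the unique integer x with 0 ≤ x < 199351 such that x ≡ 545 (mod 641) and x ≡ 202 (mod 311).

104387

641⁻¹ mod 311: 641×131 ≡ 1 (mod 311), so 641⁻¹ ≡ 131.
x = 545 + 641×((202 − 545)×131 mod 311) = 545 + 641×162 = 104387.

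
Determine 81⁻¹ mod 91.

9

By the extended Euclidean algorithm:
91 = 1×81 + 10
81 = 8×10 + 1
10 = 10×1 + 0
gcd(81, 91) = 1, so the inverse exists.
Back-substitute for 1:
1 = 1×81 − 8×10
  = −8×91 + 9×81
So 81⁻¹ ≡ 9 (mod 91).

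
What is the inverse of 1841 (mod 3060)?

By the extended Euclidean algorithm:
3060 = 1*1841 + 1219
1841 = 1*1219 + 622
1219 = 1*622 + 597
622 = 1*597 + 25
597 = 23*25 + 22
25 = 1*22 + 3
22 = 7*3 + 1
3 = 3*1 + 0
gcd(1841, 3060) = 1, so the inverse exists.
Back-substitute for 1:
1 = 1*22 − 7*3
  = −7*25 + 8*22
  = 8*597 − 191*25
  = −191*622 + 199*597
  = 199*1219 − 390*622
  = −390*1841 + 589*1219
  = 589*3060 − 979*1841
So 1841⁻¹ ≡ −979 ≡ 2081 (mod 3060).

2081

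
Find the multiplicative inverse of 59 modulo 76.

67

Apply the Euclidean algorithm and back-substitute:
76 = 1·59 + 17
59 = 3·17 + 8
17 = 2·8 + 1
8 = 8·1 + 0
gcd(59, 76) = 1, so the inverse exists.
Back-substitute for 1:
1 = 1·17 − 2·8
  = −2·59 + 7·17
  = 7·76 − 9·59
So 59⁻¹ ≡ −9 ≡ 67 (mod 76).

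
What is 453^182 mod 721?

347

182 in binary is 10110110, i.e. 182 = 128 + 32 + 16 + 4 + 2.
453^1 ≡ 453 (mod 721)
453^2 ≡ 453^2 = 205209 ≡ 445 (mod 721)
453^4 ≡ 445^2 = 198025 ≡ 471 (mod 721)
453^8 ≡ 471^2 = 221841 ≡ 494 (mod 721)
453^16 ≡ 494^2 = 244036 ≡ 338 (mod 721)
453^32 ≡ 338^2 = 114244 ≡ 326 (mod 721)
453^64 ≡ 326^2 = 106276 ≡ 289 (mod 721)
453^128 ≡ 289^2 = 83521 ≡ 606 (mod 721)
453^182 = 453^128 · 453^32 · 453^16 · 453^4 · 453^2 ≡ 606 · 326 · 338 · 471 · 445 (mod 721).
Accumulate the product:
606 · 326 = 197556 ≡ 2
2 · 338 = 676
676 · 471 = 318396 ≡ 435
435 · 445 = 193575 ≡ 347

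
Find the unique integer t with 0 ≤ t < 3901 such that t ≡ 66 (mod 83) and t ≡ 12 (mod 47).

1892

83⁻¹ mod 47: 83*17 ≡ 1 (mod 47), so 83⁻¹ ≡ 17.
t = 66 + 83*((12 − 66)*17 mod 47) = 66 + 83*22 = 1892.
Check: 1892 mod 83 = 66, 1892 mod 47 = 12. ✓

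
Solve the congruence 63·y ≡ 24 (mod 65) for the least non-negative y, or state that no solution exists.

53

gcd(63, 65) = 1, so a unique solution mod 65 exists.
63⁻¹ ≡ 32 (mod 65).
y ≡ 32·24 ≡ 53 (mod 65).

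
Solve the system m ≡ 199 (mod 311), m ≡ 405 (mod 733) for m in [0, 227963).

62710

311⁻¹ mod 733: 311·33 ≡ 1 (mod 733), so 311⁻¹ ≡ 33.
m = 199 + 311·((405 − 199)·33 mod 733) = 199 + 311·201 = 62710.
Check: 62710 mod 311 = 199, 62710 mod 733 = 405. ✓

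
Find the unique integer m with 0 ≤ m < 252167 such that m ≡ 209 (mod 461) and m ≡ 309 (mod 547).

461⁻¹ mod 547: 461·159 ≡ 1 (mod 547), so 461⁻¹ ≡ 159.
m = 209 + 461·((309 − 209)·159 mod 547) = 209 + 461·37 = 17266.
Check: 17266 mod 461 = 209, 17266 mod 547 = 309. ✓

17266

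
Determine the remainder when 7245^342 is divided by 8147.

Using repeated squaring:
342 in binary is 101010110, i.e. 342 = 256 + 64 + 16 + 4 + 2.
7245^1 ≡ 7245 (mod 8147)
7245^2 ≡ 7245^2 = 52490025 ≡ 7051 (mod 8147)
7245^4 ≡ 7051^2 = 49716601 ≡ 3607 (mod 8147)
7245^8 ≡ 3607^2 = 13010449 ≡ 7837 (mod 8147)
7245^16 ≡ 7837^2 = 61418569 ≡ 6483 (mod 8147)
7245^32 ≡ 6483^2 = 42029289 ≡ 7063 (mod 8147)
7245^64 ≡ 7063^2 = 49885969 ≡ 1888 (mod 8147)
7245^128 ≡ 1888^2 = 3564544 ≡ 4305 (mod 8147)
7245^256 ≡ 4305^2 = 18533025 ≡ 6747 (mod 8147)
7245^342 = 7245^256 × 7245^64 × 7245^16 × 7245^4 × 7245^2 ≡ 6747 × 1888 × 6483 × 3607 × 7051 (mod 8147).
Accumulate the product:
6747 × 1888 = 12738336 ≡ 4575
4575 × 6483 = 29659725 ≡ 4645
4645 × 3607 = 16754515 ≡ 4283
4283 × 7051 = 30199433 ≡ 6651

6651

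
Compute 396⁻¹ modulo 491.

Apply the Euclidean algorithm and back-substitute:
491 = 1×396 + 95
396 = 4×95 + 16
95 = 5×16 + 15
16 = 1×15 + 1
15 = 15×1 + 0
gcd(396, 491) = 1, so the inverse exists.
Back-substitute for 1:
1 = 1×16 − 1×15
  = −1×95 + 6×16
  = 6×396 − 25×95
  = −25×491 + 31×396
So 396⁻¹ ≡ 31 (mod 491).

31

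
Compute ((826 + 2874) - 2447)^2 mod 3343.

2142

826 + 2874 = 3700 ≡ 357 (mod 3343)
357 - 2447 = -2090 ≡ 1253 (mod 3343)
(1253)^2 ≡ 2142 (mod 3343)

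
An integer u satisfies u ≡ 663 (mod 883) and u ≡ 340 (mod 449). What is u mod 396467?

231126

883⁻¹ mod 449: 883×419 ≡ 1 (mod 449), so 883⁻¹ ≡ 419.
u = 663 + 883×((340 − 663)×419 mod 449) = 663 + 883×261 = 231126.
Check: 231126 mod 883 = 663, 231126 mod 449 = 340. ✓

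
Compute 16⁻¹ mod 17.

By the extended Euclidean algorithm:
17 = 1·16 + 1
16 = 16·1 + 0
gcd(16, 17) = 1, so the inverse exists.
Back-substitute for 1:
1 = 1·17 − 1·16
So 16⁻¹ ≡ −1 ≡ 16 (mod 17).

16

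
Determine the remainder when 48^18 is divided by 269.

Compute successive squares:
48^1 ≡ 48 (mod 269)
48^2 ≡ 48^2 = 2304 ≡ 152 (mod 269)
48^4 ≡ 152^2 = 23104 ≡ 239 (mod 269)
48^8 ≡ 239^2 = 57121 ≡ 93 (mod 269)
48^16 ≡ 93^2 = 8649 ≡ 41 (mod 269)
48^18 = 48^16 * 48^2 ≡ 41 * 152 (mod 269).
41 * 152 = 6232 ≡ 45 (mod 269).

45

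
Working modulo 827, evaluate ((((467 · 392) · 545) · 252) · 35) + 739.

467 · 392 = 183064 ≡ 297 (mod 827)
297 · 545 = 161865 ≡ 600 (mod 827)
600 · 252 = 151200 ≡ 686 (mod 827)
686 · 35 = 24010 ≡ 27 (mod 827)
27 + 739 = 766

766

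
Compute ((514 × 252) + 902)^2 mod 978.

514 × 252 = 129528 ≡ 432 (mod 978)
432 + 902 = 1334 ≡ 356 (mod 978)
(356)^2 ≡ 574 (mod 978)

574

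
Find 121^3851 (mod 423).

25

By square-and-multiply:
3851 in binary is 111100001011, i.e. 3851 = 2048 + 1024 + 512 + 256 + 8 + 2 + 1.
121^1 ≡ 121 (mod 423)
121^2 ≡ 121^2 = 14641 ≡ 259 (mod 423)
121^4 ≡ 259^2 = 67081 ≡ 247 (mod 423)
121^8 ≡ 247^2 = 61009 ≡ 97 (mod 423)
121^16 ≡ 97^2 = 9409 ≡ 103 (mod 423)
121^32 ≡ 103^2 = 10609 ≡ 34 (mod 423)
121^64 ≡ 34^2 = 1156 ≡ 310 (mod 423)
121^128 ≡ 310^2 = 96100 ≡ 79 (mod 423)
121^256 ≡ 79^2 = 6241 ≡ 319 (mod 423)
121^512 ≡ 319^2 = 101761 ≡ 241 (mod 423)
121^1024 ≡ 241^2 = 58081 ≡ 130 (mod 423)
121^2048 ≡ 130^2 = 16900 ≡ 403 (mod 423)
121^3851 = 121^2048 × 121^1024 × 121^512 × 121^256 × 121^8 × 121^2 × 121^1 ≡ 403 × 130 × 241 × 319 × 97 × 259 × 121 (mod 423).
Accumulate the product:
403 × 130 = 52390 ≡ 361
361 × 241 = 87001 ≡ 286
286 × 319 = 91234 ≡ 289
289 × 97 = 28033 ≡ 115
115 × 259 = 29785 ≡ 175
175 × 121 = 21175 ≡ 25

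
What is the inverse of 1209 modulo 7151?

7151 = 5·1209 + 1106
1209 = 1·1106 + 103
1106 = 10·103 + 76
103 = 1·76 + 27
76 = 2·27 + 22
27 = 1·22 + 5
22 = 4·5 + 2
5 = 2·2 + 1
2 = 2·1 + 0
gcd(1209, 7151) = 1, so the inverse exists.
Bézout: 1 = −493·7151 + 2916·1209.
So 1209⁻¹ ≡ 2916 (mod 7151).

2916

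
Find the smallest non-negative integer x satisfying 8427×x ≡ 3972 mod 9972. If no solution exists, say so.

gcd(8427, 9972) = 3, and 3 | 3972, so solutions exist.
Divide through by 3: 2809×x mod 3324 = 1324.
2809⁻¹ ≡ 3253 (mod 3324).
x ≡ 3253×1324 ≡ 2392 (mod 3324).
The smallest non-negative solution is x = 2392.

2392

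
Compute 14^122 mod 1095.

181

14^1 ≡ 14 (mod 1095)
14^2 ≡ 14^2 = 196 (mod 1095)
14^4 ≡ 196^2 = 38416 ≡ 91 (mod 1095)
14^8 ≡ 91^2 = 8281 ≡ 616 (mod 1095)
14^16 ≡ 616^2 = 379456 ≡ 586 (mod 1095)
14^32 ≡ 586^2 = 343396 ≡ 661 (mod 1095)
14^64 ≡ 661^2 = 436921 ≡ 16 (mod 1095)
14^122 = 14^64 × 14^32 × 14^16 × 14^8 × 14^2 ≡ 16 × 661 × 586 × 616 × 196 (mod 1095).
Accumulate the product:
16 × 661 = 10576 ≡ 721
721 × 586 = 422506 ≡ 931
931 × 616 = 573496 ≡ 811
811 × 196 = 158956 ≡ 181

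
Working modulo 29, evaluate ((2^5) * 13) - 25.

(2)^5 ≡ 3 (mod 29)
3 * 13 = 39 ≡ 10 (mod 29)
10 - 25 = -15 ≡ 14 (mod 29)

14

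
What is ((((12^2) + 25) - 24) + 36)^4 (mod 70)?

1

(12)^2 ≡ 4 (mod 70)
4 + 25 = 29
29 - 24 = 5
5 + 36 = 41
(41)^4 ≡ 1 (mod 70)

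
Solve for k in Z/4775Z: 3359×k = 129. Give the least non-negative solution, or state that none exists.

gcd(3359, 4775) = 1, so a unique solution mod 4775 exists.
3359⁻¹ ≡ 1939 (mod 4775).
k ≡ 1939×129 ≡ 1831 (mod 4775).

1831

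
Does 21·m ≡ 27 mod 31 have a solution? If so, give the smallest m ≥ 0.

19

gcd(21, 31) = 1, so a unique solution mod 31 exists.
21⁻¹ ≡ 3 (mod 31).
m ≡ 3·27 ≡ 19 (mod 31).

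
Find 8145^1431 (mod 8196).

6129

By square-and-multiply:
1431 in binary is 10110010111, i.e. 1431 = 1024 + 256 + 128 + 16 + 4 + 2 + 1.
8145^1 ≡ 8145 (mod 8196)
8145^2 ≡ 8145^2 = 66341025 ≡ 2601 (mod 8196)
8145^4 ≡ 2601^2 = 6765201 ≡ 3501 (mod 8196)
8145^8 ≡ 3501^2 = 12257001 ≡ 3981 (mod 8196)
8145^16 ≡ 3981^2 = 15848361 ≡ 5493 (mod 8196)
8145^32 ≡ 5493^2 = 30173049 ≡ 3573 (mod 8196)
8145^64 ≡ 3573^2 = 12766329 ≡ 5157 (mod 8196)
8145^128 ≡ 5157^2 = 26594649 ≡ 6825 (mod 8196)
8145^256 ≡ 6825^2 = 46580625 ≡ 2757 (mod 8196)
8145^512 ≡ 2757^2 = 7601049 ≡ 3357 (mod 8196)
8145^1024 ≡ 3357^2 = 11269449 ≡ 8145 (mod 8196)
8145^1431 = 8145^1024 × 8145^256 × 8145^128 × 8145^16 × 8145^4 × 8145^2 × 8145^1 ≡ 8145 × 2757 × 6825 × 5493 × 3501 × 2601 × 8145 (mod 8196).
Accumulate the product:
8145 × 2757 = 22455765 ≡ 6921
6921 × 6825 = 47235825 ≡ 2277
2277 × 5493 = 12507561 ≡ 465
465 × 3501 = 1627965 ≡ 5157
5157 × 2601 = 13413357 ≡ 4701
4701 × 8145 = 38289645 ≡ 6129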